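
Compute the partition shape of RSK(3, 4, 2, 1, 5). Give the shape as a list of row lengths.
Row-insert each entry into an empty tableau.

After inserting 3: P = [[3]].
After inserting 4: P = [[3, 4]].
After inserting 2: P = [[2, 4], [3]].
After inserting 1: P = [[1, 4], [2], [3]].
After inserting 5: P = [[1, 4, 5], [2], [3]].

The final insertion tableau P = [[1, 4, 5], [2], [3]] has shape [3, 1, 1].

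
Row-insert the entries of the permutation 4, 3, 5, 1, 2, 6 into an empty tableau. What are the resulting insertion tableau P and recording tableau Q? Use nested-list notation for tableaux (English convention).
P = [[1, 2, 6], [3, 5], [4]], Q = [[1, 3, 6], [2, 5], [4]]

Insert each entry of the permutation into P by Schensted row insertion, recording in Q the position of each new cell.

Insert 4: appended to row 1. P = [[4]].
Insert 3: 3 bumps 4 from row 1; 4 starts row 2. P = [[3], [4]].
Insert 5: appended to row 1. P = [[3, 5], [4]].
Insert 1: 1 bumps 3 from row 1; 3 bumps 4 from row 2; 4 starts row 3. P = [[1, 5], [3], [4]].
Insert 2: 2 bumps 5 from row 1; 5 appends to row 2. P = [[1, 2], [3, 5], [4]].
Insert 6: appended to row 1. P = [[1, 2, 6], [3, 5], [4]].

So P = [[1, 2, 6], [3, 5], [4]], Q = [[1, 3, 6], [2, 5], [4]].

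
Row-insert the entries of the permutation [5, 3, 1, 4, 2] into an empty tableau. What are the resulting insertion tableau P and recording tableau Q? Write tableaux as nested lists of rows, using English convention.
Insert each entry of the permutation into P by Schensted row insertion, recording in Q the position of each new cell.

Insert 5: appended to row 1. P = [[5]], Q = [[1]].
Insert 3: 3 bumps 5 from row 1; 5 starts row 2. P = [[3], [5]], Q = [[1], [2]].
Insert 1: 1 bumps 3 from row 1; 3 bumps 5 from row 2; 5 starts row 3. P = [[1], [3], [5]], Q = [[1], [2], [3]].
Insert 4: appended to row 1. P = [[1, 4], [3], [5]], Q = [[1, 4], [2], [3]].
Insert 2: 2 bumps 4 from row 1; 4 appends to row 2. P = [[1, 2], [3, 4], [5]], Q = [[1, 4], [2, 5], [3]].

So P = [[1, 2], [3, 4], [5]], Q = [[1, 4], [2, 5], [3]].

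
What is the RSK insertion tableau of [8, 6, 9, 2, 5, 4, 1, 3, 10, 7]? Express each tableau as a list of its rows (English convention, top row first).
Insert 8: appended to row 1. P = [[8]].
Insert 6: 6 bumps 8 from row 1; 8 starts row 2. P = [[6], [8]].
Insert 9: appended to row 1. P = [[6, 9], [8]].
Insert 2: 2 bumps 6 from row 1; 6 bumps 8 from row 2; 8 starts row 3. P = [[2, 9], [6], [8]].
Insert 5: 5 bumps 9 from row 1; 9 appends to row 2. P = [[2, 5], [6, 9], [8]].
Insert 4: 4 bumps 5 from row 1; 5 bumps 6 from row 2; 6 bumps 8 from row 3; 8 starts row 4. P = [[2, 4], [5, 9], [6], [8]].
Insert 1: 1 bumps 2 from row 1; 2 bumps 5 from row 2; 5 bumps 6 from row 3; 6 bumps 8 from row 4; 8 starts row 5. P = [[1, 4], [2, 9], [5], [6], [8]].
Insert 3: 3 bumps 4 from row 1; 4 bumps 9 from row 2; 9 appends to row 3. P = [[1, 3], [2, 4], [5, 9], [6], [8]].
Insert 10: appended to row 1. P = [[1, 3, 10], [2, 4], [5, 9], [6], [8]].
Insert 7: 7 bumps 10 from row 1; 10 appends to row 2. P = [[1, 3, 7], [2, 4, 10], [5, 9], [6], [8]].

So P = [[1, 3, 7], [2, 4, 10], [5, 9], [6], [8]].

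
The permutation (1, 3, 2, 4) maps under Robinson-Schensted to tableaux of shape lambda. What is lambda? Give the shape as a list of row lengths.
[3, 1]

Row-insert each entry into an empty tableau.

After inserting 1: P = [[1]].
After inserting 3: P = [[1, 3]].
After inserting 2: P = [[1, 2], [3]].
After inserting 4: P = [[1, 2, 4], [3]].

The final insertion tableau P = [[1, 2, 4], [3]] has shape [3, 1].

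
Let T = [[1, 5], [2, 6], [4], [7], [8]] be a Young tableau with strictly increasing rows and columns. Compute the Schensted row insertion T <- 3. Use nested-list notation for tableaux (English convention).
[[1, 3], [2, 5], [4, 6], [7], [8]]

In row 1, 3 replaces 5 (the leftmost entry greater than 3); 5 is bumped to row 2. In row 2, 5 replaces 6 (the leftmost entry greater than 5); 6 is bumped to row 3. 6 is appended to row 3. The new tableau is [[1, 3], [2, 5], [4, 6], [7], [8]].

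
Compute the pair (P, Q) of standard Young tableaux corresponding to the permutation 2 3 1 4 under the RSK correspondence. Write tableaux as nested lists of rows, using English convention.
P = [[1, 3, 4], [2]], Q = [[1, 2, 4], [3]]

Insert each entry of the permutation into P by Schensted row insertion, recording in Q the position of each new cell.

Insert 2: appended to row 1. P = [[2]], Q = [[1]].
Insert 3: appended to row 1. P = [[2, 3]], Q = [[1, 2]].
Insert 1: 1 bumps 2 from row 1; 2 starts row 2. P = [[1, 3], [2]], Q = [[1, 2], [3]].
Insert 4: appended to row 1. P = [[1, 3, 4], [2]], Q = [[1, 2, 4], [3]].

So P = [[1, 3, 4], [2]], Q = [[1, 2, 4], [3]].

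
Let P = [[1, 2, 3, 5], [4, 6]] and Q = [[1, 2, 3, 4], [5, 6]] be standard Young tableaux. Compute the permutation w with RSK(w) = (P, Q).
Reverse the RSK construction: for i from n down to 1, find the cell of Q containing i, remove the entry at that cell from P, and reverse-bump it up through P; the value ejected from row 1 is w(i).

Step i=6: Q has 6 at row 2, column 2; remove 6 from row 2 of P and reverse-bump: 6 enters row 1 and ejects 5. So w(6) = 5. P is now [[1, 2, 3, 6], [4]].
Step i=5: Q has 5 at row 2, column 1; remove 4 from row 2 of P and reverse-bump: 4 enters row 1 and ejects 3. So w(5) = 3. P is now [[1, 2, 4, 6]].
Step i=4: Q has 4 at row 1, column 4; remove that cell from P, ejecting 6. So w(4) = 6. P is now [[1, 2, 4]].
Step i=3: Q has 3 at row 1, column 3; remove that cell from P, ejecting 4. So w(3) = 4. P is now [[1, 2]].
Step i=2: Q has 2 at row 1, column 2; remove that cell from P, ejecting 2. So w(2) = 2. P is now [[1]].
Step i=1: Q has 1 at row 1, column 1; remove that cell from P, ejecting 1. So w(1) = 1. P is now [].

So w = 1 2 4 6 3 5.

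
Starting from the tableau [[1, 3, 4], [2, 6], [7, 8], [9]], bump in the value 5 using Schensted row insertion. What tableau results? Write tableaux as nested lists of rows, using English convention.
5 is larger than every entry of row 1, so it is appended to row 1. The new tableau is [[1, 3, 4, 5], [2, 6], [7, 8], [9]].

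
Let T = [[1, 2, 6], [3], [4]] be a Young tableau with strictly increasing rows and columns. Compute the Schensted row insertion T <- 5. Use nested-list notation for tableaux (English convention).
[[1, 2, 5], [3, 6], [4]]

In row 1, 5 replaces 6 (the leftmost entry greater than 5); 6 is bumped to row 2. 6 is appended to row 2. The new tableau is [[1, 2, 5], [3, 6], [4]].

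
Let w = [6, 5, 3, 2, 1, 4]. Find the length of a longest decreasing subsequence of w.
5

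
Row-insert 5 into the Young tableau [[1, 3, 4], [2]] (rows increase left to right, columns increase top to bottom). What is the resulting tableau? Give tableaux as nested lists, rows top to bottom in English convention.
5 is larger than every entry of row 1, so it is appended to row 1. The new tableau is [[1, 3, 4, 5], [2]].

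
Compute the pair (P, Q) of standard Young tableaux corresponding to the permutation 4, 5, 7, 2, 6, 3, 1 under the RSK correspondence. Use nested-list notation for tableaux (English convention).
Insert each entry of the permutation into P by Schensted row insertion, recording in Q the position of each new cell.

Insert 4: appended to row 1. P = [[4]].
Insert 5: appended to row 1. P = [[4, 5]].
Insert 7: appended to row 1. P = [[4, 5, 7]].
Insert 2: 2 bumps 4 from row 1; 4 starts row 2. P = [[2, 5, 7], [4]].
Insert 6: 6 bumps 7 from row 1; 7 appends to row 2. P = [[2, 5, 6], [4, 7]].
Insert 3: 3 bumps 5 from row 1; 5 bumps 7 from row 2; 7 starts row 3. P = [[2, 3, 6], [4, 5], [7]].
Insert 1: 1 bumps 2 from row 1; 2 bumps 4 from row 2; 4 bumps 7 from row 3; 7 starts row 4. P = [[1, 3, 6], [2, 5], [4], [7]].

So P = [[1, 3, 6], [2, 5], [4], [7]], Q = [[1, 2, 3], [4, 5], [6], [7]].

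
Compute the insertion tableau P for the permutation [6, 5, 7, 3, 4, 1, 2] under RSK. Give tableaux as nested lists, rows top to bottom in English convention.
Insert 6: appended to row 1. P = [[6]].
Insert 5: 5 bumps 6 from row 1; 6 starts row 2. P = [[5], [6]].
Insert 7: appended to row 1. P = [[5, 7], [6]].
Insert 3: 3 bumps 5 from row 1; 5 bumps 6 from row 2; 6 starts row 3. P = [[3, 7], [5], [6]].
Insert 4: 4 bumps 7 from row 1; 7 appends to row 2. P = [[3, 4], [5, 7], [6]].
Insert 1: 1 bumps 3 from row 1; 3 bumps 5 from row 2; 5 bumps 6 from row 3; 6 starts row 4. P = [[1, 4], [3, 7], [5], [6]].
Insert 2: 2 bumps 4 from row 1; 4 bumps 7 from row 2; 7 appends to row 3. P = [[1, 2], [3, 4], [5, 7], [6]].

So P = [[1, 2], [3, 4], [5, 7], [6]].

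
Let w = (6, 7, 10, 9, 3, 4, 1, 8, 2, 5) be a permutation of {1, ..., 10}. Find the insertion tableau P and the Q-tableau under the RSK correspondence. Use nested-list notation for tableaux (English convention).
P = [[1, 2, 5], [3, 4, 8], [6, 7, 9], [10]], Q = [[1, 2, 3], [4, 6, 8], [5, 9, 10], [7]]

Insert each entry of the permutation into P by Schensted row insertion, recording in Q the position of each new cell.

Insert 6: appended to row 1. P = [[6]].
Insert 7: appended to row 1. P = [[6, 7]].
Insert 10: appended to row 1. P = [[6, 7, 10]].
Insert 9: 9 bumps 10 from row 1; 10 starts row 2. P = [[6, 7, 9], [10]].
Insert 3: 3 bumps 6 from row 1; 6 bumps 10 from row 2; 10 starts row 3. P = [[3, 7, 9], [6], [10]].
Insert 4: 4 bumps 7 from row 1; 7 appends to row 2. P = [[3, 4, 9], [6, 7], [10]].
Insert 1: 1 bumps 3 from row 1; 3 bumps 6 from row 2; 6 bumps 10 from row 3; 10 starts row 4. P = [[1, 4, 9], [3, 7], [6], [10]].
Insert 8: 8 bumps 9 from row 1; 9 appends to row 2. P = [[1, 4, 8], [3, 7, 9], [6], [10]].
Insert 2: 2 bumps 4 from row 1; 4 bumps 7 from row 2; 7 appends to row 3. P = [[1, 2, 8], [3, 4, 9], [6, 7], [10]].
Insert 5: 5 bumps 8 from row 1; 8 bumps 9 from row 2; 9 appends to row 3. P = [[1, 2, 5], [3, 4, 8], [6, 7, 9], [10]].

So P = [[1, 2, 5], [3, 4, 8], [6, 7, 9], [10]], Q = [[1, 2, 3], [4, 6, 8], [5, 9, 10], [7]].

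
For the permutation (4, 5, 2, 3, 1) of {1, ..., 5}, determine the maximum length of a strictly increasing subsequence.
2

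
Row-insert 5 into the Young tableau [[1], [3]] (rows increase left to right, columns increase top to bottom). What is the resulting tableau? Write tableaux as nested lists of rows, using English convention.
[[1, 5], [3]]

5 is larger than every entry of row 1, so it is appended to row 1. The new tableau is [[1, 5], [3]].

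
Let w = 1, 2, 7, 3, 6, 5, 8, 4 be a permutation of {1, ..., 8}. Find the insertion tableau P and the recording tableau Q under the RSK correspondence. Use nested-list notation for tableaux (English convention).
P = [[1, 2, 3, 4, 8], [5], [6], [7]], Q = [[1, 2, 3, 5, 7], [4], [6], [8]]

Insert each entry of the permutation into P by Schensted row insertion, recording in Q the position of each new cell.

Insert 1: appended to row 1. P = [[1]].
Insert 2: appended to row 1. P = [[1, 2]].
Insert 7: appended to row 1. P = [[1, 2, 7]].
Insert 3: 3 bumps 7 from row 1; 7 starts row 2. P = [[1, 2, 3], [7]].
Insert 6: appended to row 1. P = [[1, 2, 3, 6], [7]].
Insert 5: 5 bumps 6 from row 1; 6 bumps 7 from row 2; 7 starts row 3. P = [[1, 2, 3, 5], [6], [7]].
Insert 8: appended to row 1. P = [[1, 2, 3, 5, 8], [6], [7]].
Insert 4: 4 bumps 5 from row 1; 5 bumps 6 from row 2; 6 bumps 7 from row 3; 7 starts row 4. P = [[1, 2, 3, 4, 8], [5], [6], [7]].

So P = [[1, 2, 3, 4, 8], [5], [6], [7]], Q = [[1, 2, 3, 5, 7], [4], [6], [8]].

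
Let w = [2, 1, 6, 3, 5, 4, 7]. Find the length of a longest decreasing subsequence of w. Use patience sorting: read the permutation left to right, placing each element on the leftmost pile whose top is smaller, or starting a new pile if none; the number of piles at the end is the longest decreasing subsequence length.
2: new pile. tops = [2]
1: new pile. tops = [2, 1]
6: onto pile 1 (replacing 2). tops = [6, 1]
3: onto pile 2 (replacing 1). tops = [6, 3]
5: onto pile 2 (replacing 3). tops = [6, 5]
4: new pile. tops = [6, 5, 4]
7: onto pile 1 (replacing 6). tops = [7, 5, 4]

3 piles, so the longest decreasing subsequence has length 3.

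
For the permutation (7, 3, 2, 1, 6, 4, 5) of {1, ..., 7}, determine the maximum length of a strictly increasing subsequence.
3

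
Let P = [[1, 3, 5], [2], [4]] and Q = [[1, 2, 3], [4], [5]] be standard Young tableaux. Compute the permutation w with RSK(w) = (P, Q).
2 4 5 3 1

Reverse the RSK construction: for i from n down to 1, find the cell of Q containing i, remove the entry at that cell from P, and reverse-bump it up through P; the value ejected from row 1 is w(i).

Step i=5: Q has 5 at row 3, column 1; remove 4 from row 3 of P and reverse-bump: 4 enters row 2 and ejects 2; 2 enters row 1 and ejects 1. So w(5) = 1. P is now [[2, 3, 5], [4]].
Step i=4: Q has 4 at row 2, column 1; remove 4 from row 2 of P and reverse-bump: 4 enters row 1 and ejects 3. So w(4) = 3. P is now [[2, 4, 5]].
Step i=3: Q has 3 at row 1, column 3; remove that cell from P, ejecting 5. So w(3) = 5. P is now [[2, 4]].
Step i=2: Q has 2 at row 1, column 2; remove that cell from P, ejecting 4. So w(2) = 4. P is now [[2]].
Step i=1: Q has 1 at row 1, column 1; remove that cell from P, ejecting 2. So w(1) = 2. P is now [].

So w = 2 4 5 3 1.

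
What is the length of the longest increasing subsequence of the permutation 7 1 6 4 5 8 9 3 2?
5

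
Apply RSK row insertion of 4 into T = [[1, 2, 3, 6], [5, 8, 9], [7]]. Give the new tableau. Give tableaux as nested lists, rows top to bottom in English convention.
In row 1, 4 replaces 6 (the leftmost entry greater than 4); 6 is bumped to row 2. In row 2, 6 replaces 8 (the leftmost entry greater than 6); 8 is bumped to row 3. 8 is appended to row 3. The new tableau is [[1, 2, 3, 4], [5, 6, 9], [7, 8]].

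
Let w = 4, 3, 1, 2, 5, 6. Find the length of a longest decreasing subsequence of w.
3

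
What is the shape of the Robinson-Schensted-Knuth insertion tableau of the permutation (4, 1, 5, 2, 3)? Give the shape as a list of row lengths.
Row-insert each entry into an empty tableau.

After inserting 4: P = [[4]].
After inserting 1: P = [[1], [4]].
After inserting 5: P = [[1, 5], [4]].
After inserting 2: P = [[1, 2], [4, 5]].
After inserting 3: P = [[1, 2, 3], [4, 5]].

The final insertion tableau P = [[1, 2, 3], [4, 5]] has shape [3, 2].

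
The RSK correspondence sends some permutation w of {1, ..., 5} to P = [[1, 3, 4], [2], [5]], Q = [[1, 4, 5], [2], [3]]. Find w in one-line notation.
5 2 1 3 4

Reverse RSK: for i = n, n-1, ..., 1, locate i in Q, remove the corresponding corner cell from P, and reverse-bump its entry up through P; the value ejected from row 1 is w(i).

So w = 5 2 1 3 4.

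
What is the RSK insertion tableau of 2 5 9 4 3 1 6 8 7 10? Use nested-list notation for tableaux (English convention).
P = [[1, 3, 6, 7, 10], [2, 8], [4, 9], [5]]

Insert 2: appended to row 1. P = [[2]].
Insert 5: appended to row 1. P = [[2, 5]].
Insert 9: appended to row 1. P = [[2, 5, 9]].
Insert 4: 4 bumps 5 from row 1; 5 starts row 2. P = [[2, 4, 9], [5]].
Insert 3: 3 bumps 4 from row 1; 4 bumps 5 from row 2; 5 starts row 3. P = [[2, 3, 9], [4], [5]].
Insert 1: 1 bumps 2 from row 1; 2 bumps 4 from row 2; 4 bumps 5 from row 3; 5 starts row 4. P = [[1, 3, 9], [2], [4], [5]].
Insert 6: 6 bumps 9 from row 1; 9 appends to row 2. P = [[1, 3, 6], [2, 9], [4], [5]].
Insert 8: appended to row 1. P = [[1, 3, 6, 8], [2, 9], [4], [5]].
Insert 7: 7 bumps 8 from row 1; 8 bumps 9 from row 2; 9 appends to row 3. P = [[1, 3, 6, 7], [2, 8], [4, 9], [5]].
Insert 10: appended to row 1. P = [[1, 3, 6, 7, 10], [2, 8], [4, 9], [5]].

So P = [[1, 3, 6, 7, 10], [2, 8], [4, 9], [5]].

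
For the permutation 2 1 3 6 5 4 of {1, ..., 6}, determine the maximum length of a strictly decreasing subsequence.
3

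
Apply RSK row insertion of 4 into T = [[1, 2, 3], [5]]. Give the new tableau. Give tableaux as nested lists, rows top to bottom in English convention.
4 is larger than every entry of row 1, so it is appended to row 1. The new tableau is [[1, 2, 3, 4], [5]].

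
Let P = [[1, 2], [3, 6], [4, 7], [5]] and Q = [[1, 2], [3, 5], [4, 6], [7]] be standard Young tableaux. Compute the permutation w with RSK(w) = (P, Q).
Reverse the RSK construction: for i from n down to 1, find the cell of Q containing i, remove the entry at that cell from P, and reverse-bump it up through P; the value ejected from row 1 is w(i).

Step i=7: Q has 7 at row 4, column 1; remove 5 from row 4 of P and reverse-bump: 5 enters row 3 and ejects 4; 4 enters row 2 and ejects 3; 3 enters row 1 and ejects 2. So w(7) = 2. P is now [[1, 3], [4, 6], [5, 7]].
Step i=6: Q has 6 at row 3, column 2; remove 7 from row 3 of P and reverse-bump: 7 enters row 2 and ejects 6; 6 enters row 1 and ejects 3. So w(6) = 3. P is now [[1, 6], [4, 7], [5]].
Step i=5: Q has 5 at row 2, column 2; remove 7 from row 2 of P and reverse-bump: 7 enters row 1 and ejects 6. So w(5) = 6. P is now [[1, 7], [4], [5]].
Step i=4: Q has 4 at row 3, column 1; remove 5 from row 3 of P and reverse-bump: 5 enters row 2 and ejects 4; 4 enters row 1 and ejects 1. So w(4) = 1. P is now [[4, 7], [5]].
Step i=3: Q has 3 at row 2, column 1; remove 5 from row 2 of P and reverse-bump: 5 enters row 1 and ejects 4. So w(3) = 4. P is now [[5, 7]].
Step i=2: Q has 2 at row 1, column 2; remove that cell from P, ejecting 7. So w(2) = 7. P is now [[5]].
Step i=1: Q has 1 at row 1, column 1; remove that cell from P, ejecting 5. So w(1) = 5. P is now [].

So w = 5 7 4 1 6 3 2.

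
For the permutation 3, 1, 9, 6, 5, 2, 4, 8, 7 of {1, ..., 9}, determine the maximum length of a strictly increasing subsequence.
4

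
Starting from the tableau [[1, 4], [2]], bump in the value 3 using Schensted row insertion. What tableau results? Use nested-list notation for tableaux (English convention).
[[1, 3], [2, 4]]

In row 1, 3 replaces 4 (the leftmost entry greater than 3); 4 is bumped to row 2. 4 is appended to row 2. The new tableau is [[1, 3], [2, 4]].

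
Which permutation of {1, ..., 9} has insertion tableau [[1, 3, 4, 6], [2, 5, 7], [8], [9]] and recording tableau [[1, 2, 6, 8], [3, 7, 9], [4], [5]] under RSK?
2 9 8 3 1 5 4 7 6

Reverse the RSK construction: for i from n down to 1, find the cell of Q containing i, remove the entry at that cell from P, and reverse-bump it up through P; the value ejected from row 1 is w(i).

Step i=9: Q has 9 at row 2, column 3; remove 7 from row 2 of P and reverse-bump: 7 enters row 1 and ejects 6. So w(9) = 6. P is now [[1, 3, 4, 7], [2, 5], [8], [9]].
Step i=8: Q has 8 at row 1, column 4; remove that cell from P, ejecting 7. So w(8) = 7. P is now [[1, 3, 4], [2, 5], [8], [9]].
Step i=7: Q has 7 at row 2, column 2; remove 5 from row 2 of P and reverse-bump: 5 enters row 1 and ejects 4. So w(7) = 4. P is now [[1, 3, 5], [2], [8], [9]].
Step i=6: Q has 6 at row 1, column 3; remove that cell from P, ejecting 5. So w(6) = 5. P is now [[1, 3], [2], [8], [9]].
Step i=5: Q has 5 at row 4, column 1; remove 9 from row 4 of P and reverse-bump: 9 enters row 3 and ejects 8; 8 enters row 2 and ejects 2; 2 enters row 1 and ejects 1. So w(5) = 1. P is now [[2, 3], [8], [9]].
Step i=4: Q has 4 at row 3, column 1; remove 9 from row 3 of P and reverse-bump: 9 enters row 2 and ejects 8; 8 enters row 1 and ejects 3. So w(4) = 3. P is now [[2, 8], [9]].
Step i=3: Q has 3 at row 2, column 1; remove 9 from row 2 of P and reverse-bump: 9 enters row 1 and ejects 8. So w(3) = 8. P is now [[2, 9]].
Step i=2: Q has 2 at row 1, column 2; remove that cell from P, ejecting 9. So w(2) = 9. P is now [[2]].
Step i=1: Q has 1 at row 1, column 1; remove that cell from P, ejecting 2. So w(1) = 2. P is now [].

So w = 2 9 8 3 1 5 4 7 6.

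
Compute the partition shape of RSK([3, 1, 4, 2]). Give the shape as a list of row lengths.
RSK row insertion gives P = [[1, 2], [3, 4]], which has shape [2, 2].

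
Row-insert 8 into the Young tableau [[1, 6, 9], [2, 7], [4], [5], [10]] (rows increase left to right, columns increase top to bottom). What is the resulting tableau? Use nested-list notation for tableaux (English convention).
[[1, 6, 8], [2, 7, 9], [4], [5], [10]]

In row 1, 8 replaces 9 (the leftmost entry greater than 8); 9 is bumped to row 2. 9 is appended to row 2. The new tableau is [[1, 6, 8], [2, 7, 9], [4], [5], [10]].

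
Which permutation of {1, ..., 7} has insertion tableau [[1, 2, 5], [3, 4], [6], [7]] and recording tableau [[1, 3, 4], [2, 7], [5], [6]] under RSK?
7 3 4 6 5 1 2

Reverse the RSK construction: for i from n down to 1, find the cell of Q containing i, remove the entry at that cell from P, and reverse-bump it up through P; the value ejected from row 1 is w(i).

Step i=7: Q has 7 at row 2, column 2; remove 4 from row 2 of P and reverse-bump: 4 enters row 1 and ejects 2. So w(7) = 2. P is now [[1, 4, 5], [3], [6], [7]].
Step i=6: Q has 6 at row 4, column 1; remove 7 from row 4 of P and reverse-bump: 7 enters row 3 and ejects 6; 6 enters row 2 and ejects 3; 3 enters row 1 and ejects 1. So w(6) = 1. P is now [[3, 4, 5], [6], [7]].
Step i=5: Q has 5 at row 3, column 1; remove 7 from row 3 of P and reverse-bump: 7 enters row 2 and ejects 6; 6 enters row 1 and ejects 5. So w(5) = 5. P is now [[3, 4, 6], [7]].
Step i=4: Q has 4 at row 1, column 3; remove that cell from P, ejecting 6. So w(4) = 6. P is now [[3, 4], [7]].
Step i=3: Q has 3 at row 1, column 2; remove that cell from P, ejecting 4. So w(3) = 4. P is now [[3], [7]].
Step i=2: Q has 2 at row 2, column 1; remove 7 from row 2 of P and reverse-bump: 7 enters row 1 and ejects 3. So w(2) = 3. P is now [[7]].
Step i=1: Q has 1 at row 1, column 1; remove that cell from P, ejecting 7. So w(1) = 7. P is now [].

So w = 7 3 4 6 5 1 2.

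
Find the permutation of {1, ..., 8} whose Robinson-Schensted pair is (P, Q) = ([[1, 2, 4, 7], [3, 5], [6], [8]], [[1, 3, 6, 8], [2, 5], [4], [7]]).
8 3 6 1 2 5 4 7

Reverse the RSK construction: for i from n down to 1, find the cell of Q containing i, remove the entry at that cell from P, and reverse-bump it up through P; the value ejected from row 1 is w(i).

Step i=8: Q has 8 at row 1, column 4; remove that cell from P, ejecting 7. So w(8) = 7. P is now [[1, 2, 4], [3, 5], [6], [8]].
Step i=7: Q has 7 at row 4, column 1; remove 8 from row 4 of P and reverse-bump: 8 enters row 3 and ejects 6; 6 enters row 2 and ejects 5; 5 enters row 1 and ejects 4. So w(7) = 4. P is now [[1, 2, 5], [3, 6], [8]].
Step i=6: Q has 6 at row 1, column 3; remove that cell from P, ejecting 5. So w(6) = 5. P is now [[1, 2], [3, 6], [8]].
Step i=5: Q has 5 at row 2, column 2; remove 6 from row 2 of P and reverse-bump: 6 enters row 1 and ejects 2. So w(5) = 2. P is now [[1, 6], [3], [8]].
Step i=4: Q has 4 at row 3, column 1; remove 8 from row 3 of P and reverse-bump: 8 enters row 2 and ejects 3; 3 enters row 1 and ejects 1. So w(4) = 1. P is now [[3, 6], [8]].
Step i=3: Q has 3 at row 1, column 2; remove that cell from P, ejecting 6. So w(3) = 6. P is now [[3], [8]].
Step i=2: Q has 2 at row 2, column 1; remove 8 from row 2 of P and reverse-bump: 8 enters row 1 and ejects 3. So w(2) = 3. P is now [[8]].
Step i=1: Q has 1 at row 1, column 1; remove that cell from P, ejecting 8. So w(1) = 8. P is now [].

So w = 8 3 6 1 2 5 4 7.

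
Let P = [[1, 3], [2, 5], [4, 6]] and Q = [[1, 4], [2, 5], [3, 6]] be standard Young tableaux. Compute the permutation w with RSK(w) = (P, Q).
Reverse the RSK construction: for i from n down to 1, find the cell of Q containing i, remove the entry at that cell from P, and reverse-bump it up through P; the value ejected from row 1 is w(i).

Step i=6: Q has 6 at row 3, column 2; remove 6 from row 3 of P and reverse-bump: 6 enters row 2 and ejects 5; 5 enters row 1 and ejects 3. So w(6) = 3. P is now [[1, 5], [2, 6], [4]].
Step i=5: Q has 5 at row 2, column 2; remove 6 from row 2 of P and reverse-bump: 6 enters row 1 and ejects 5. So w(5) = 5. P is now [[1, 6], [2], [4]].
Step i=4: Q has 4 at row 1, column 2; remove that cell from P, ejecting 6. So w(4) = 6. P is now [[1], [2], [4]].
Step i=3: Q has 3 at row 3, column 1; remove 4 from row 3 of P and reverse-bump: 4 enters row 2 and ejects 2; 2 enters row 1 and ejects 1. So w(3) = 1. P is now [[2], [4]].
Step i=2: Q has 2 at row 2, column 1; remove 4 from row 2 of P and reverse-bump: 4 enters row 1 and ejects 2. So w(2) = 2. P is now [[4]].
Step i=1: Q has 1 at row 1, column 1; remove that cell from P, ejecting 4. So w(1) = 4. P is now [].

So w = 4 2 1 6 5 3.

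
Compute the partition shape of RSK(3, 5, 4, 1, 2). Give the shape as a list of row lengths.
Row-insert each entry into an empty tableau.

After inserting 3: P = [[3]].
After inserting 5: P = [[3, 5]].
After inserting 4: P = [[3, 4], [5]].
After inserting 1: P = [[1, 4], [3], [5]].
After inserting 2: P = [[1, 2], [3, 4], [5]].

The final insertion tableau P = [[1, 2], [3, 4], [5]] has shape [2, 2, 1].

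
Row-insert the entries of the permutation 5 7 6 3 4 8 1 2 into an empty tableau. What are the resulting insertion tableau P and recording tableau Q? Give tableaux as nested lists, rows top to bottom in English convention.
P = [[1, 2, 8], [3, 4], [5, 6], [7]], Q = [[1, 2, 6], [3, 5], [4, 8], [7]]

Insert each entry of the permutation into P by Schensted row insertion, recording in Q the position of each new cell.

Insert 5: appended to row 1. P = [[5]].
Insert 7: appended to row 1. P = [[5, 7]].
Insert 6: 6 bumps 7 from row 1; 7 starts row 2. P = [[5, 6], [7]].
Insert 3: 3 bumps 5 from row 1; 5 bumps 7 from row 2; 7 starts row 3. P = [[3, 6], [5], [7]].
Insert 4: 4 bumps 6 from row 1; 6 appends to row 2. P = [[3, 4], [5, 6], [7]].
Insert 8: appended to row 1. P = [[3, 4, 8], [5, 6], [7]].
Insert 1: 1 bumps 3 from row 1; 3 bumps 5 from row 2; 5 bumps 7 from row 3; 7 starts row 4. P = [[1, 4, 8], [3, 6], [5], [7]].
Insert 2: 2 bumps 4 from row 1; 4 bumps 6 from row 2; 6 appends to row 3. P = [[1, 2, 8], [3, 4], [5, 6], [7]].

So P = [[1, 2, 8], [3, 4], [5, 6], [7]], Q = [[1, 2, 6], [3, 5], [4, 8], [7]].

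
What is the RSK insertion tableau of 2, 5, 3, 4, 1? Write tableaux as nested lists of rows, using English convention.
P = [[1, 3, 4], [2], [5]]

Insert 2: appended to row 1. P = [[2]].
Insert 5: appended to row 1. P = [[2, 5]].
Insert 3: 3 bumps 5 from row 1; 5 starts row 2. P = [[2, 3], [5]].
Insert 4: appended to row 1. P = [[2, 3, 4], [5]].
Insert 1: 1 bumps 2 from row 1; 2 bumps 5 from row 2; 5 starts row 3. P = [[1, 3, 4], [2], [5]].

So P = [[1, 3, 4], [2], [5]].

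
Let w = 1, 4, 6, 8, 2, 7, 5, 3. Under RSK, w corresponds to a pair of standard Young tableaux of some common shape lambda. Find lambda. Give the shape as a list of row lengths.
[4, 2, 1, 1]

Row-insert each entry into an empty tableau.

After inserting 1: P = [[1]].
After inserting 4: P = [[1, 4]].
After inserting 6: P = [[1, 4, 6]].
After inserting 8: P = [[1, 4, 6, 8]].
After inserting 2: P = [[1, 2, 6, 8], [4]].
After inserting 7: P = [[1, 2, 6, 7], [4, 8]].
After inserting 5: P = [[1, 2, 5, 7], [4, 6], [8]].
After inserting 3: P = [[1, 2, 3, 7], [4, 5], [6], [8]].

The final insertion tableau P = [[1, 2, 3, 7], [4, 5], [6], [8]] has shape [4, 2, 1, 1].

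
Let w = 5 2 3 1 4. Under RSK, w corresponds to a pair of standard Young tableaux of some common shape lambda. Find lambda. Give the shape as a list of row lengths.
[3, 1, 1]

Row-insert each entry into an empty tableau.

After inserting 5: P = [[5]].
After inserting 2: P = [[2], [5]].
After inserting 3: P = [[2, 3], [5]].
After inserting 1: P = [[1, 3], [2], [5]].
After inserting 4: P = [[1, 3, 4], [2], [5]].

The final insertion tableau P = [[1, 3, 4], [2], [5]] has shape [3, 1, 1].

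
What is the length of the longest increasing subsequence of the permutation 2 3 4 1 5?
4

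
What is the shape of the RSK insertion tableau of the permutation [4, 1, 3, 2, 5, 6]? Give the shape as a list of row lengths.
Row-insert each entry into an empty tableau.

After inserting 4: P = [[4]].
After inserting 1: P = [[1], [4]].
After inserting 3: P = [[1, 3], [4]].
After inserting 2: P = [[1, 2], [3], [4]].
After inserting 5: P = [[1, 2, 5], [3], [4]].
After inserting 6: P = [[1, 2, 5, 6], [3], [4]].

The final insertion tableau P = [[1, 2, 5, 6], [3], [4]] has shape [4, 1, 1].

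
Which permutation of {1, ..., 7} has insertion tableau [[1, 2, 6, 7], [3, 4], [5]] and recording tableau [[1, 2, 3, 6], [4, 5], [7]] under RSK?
Reverse the RSK construction: for i from n down to 1, find the cell of Q containing i, remove the entry at that cell from P, and reverse-bump it up through P; the value ejected from row 1 is w(i).

Step i=7: Q has 7 at row 3, column 1; remove 5 from row 3 of P and reverse-bump: 5 enters row 2 and ejects 4; 4 enters row 1 and ejects 2. So w(7) = 2. P is now [[1, 4, 6, 7], [3, 5]].
Step i=6: Q has 6 at row 1, column 4; remove that cell from P, ejecting 7. So w(6) = 7. P is now [[1, 4, 6], [3, 5]].
Step i=5: Q has 5 at row 2, column 2; remove 5 from row 2 of P and reverse-bump: 5 enters row 1 and ejects 4. So w(5) = 4. P is now [[1, 5, 6], [3]].
Step i=4: Q has 4 at row 2, column 1; remove 3 from row 2 of P and reverse-bump: 3 enters row 1 and ejects 1. So w(4) = 1. P is now [[3, 5, 6]].
Step i=3: Q has 3 at row 1, column 3; remove that cell from P, ejecting 6. So w(3) = 6. P is now [[3, 5]].
Step i=2: Q has 2 at row 1, column 2; remove that cell from P, ejecting 5. So w(2) = 5. P is now [[3]].
Step i=1: Q has 1 at row 1, column 1; remove that cell from P, ejecting 3. So w(1) = 3. P is now [].

So w = 3 5 6 1 4 7 2.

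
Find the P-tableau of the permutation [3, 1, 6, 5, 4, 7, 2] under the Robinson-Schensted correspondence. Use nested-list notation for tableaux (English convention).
P = [[1, 2, 7], [3, 4], [5], [6]]

Insert 3: appended to row 1. P = [[3]].
Insert 1: 1 bumps 3 from row 1; 3 starts row 2. P = [[1], [3]].
Insert 6: appended to row 1. P = [[1, 6], [3]].
Insert 5: 5 bumps 6 from row 1; 6 appends to row 2. P = [[1, 5], [3, 6]].
Insert 4: 4 bumps 5 from row 1; 5 bumps 6 from row 2; 6 starts row 3. P = [[1, 4], [3, 5], [6]].
Insert 7: appended to row 1. P = [[1, 4, 7], [3, 5], [6]].
Insert 2: 2 bumps 4 from row 1; 4 bumps 5 from row 2; 5 bumps 6 from row 3; 6 starts row 4. P = [[1, 2, 7], [3, 4], [5], [6]].

So P = [[1, 2, 7], [3, 4], [5], [6]].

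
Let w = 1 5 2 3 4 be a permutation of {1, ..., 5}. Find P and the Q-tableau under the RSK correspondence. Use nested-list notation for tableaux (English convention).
Insert each entry of the permutation into P by Schensted row insertion, recording in Q the position of each new cell.

Insert 1: appended to row 1. P = [[1]].
Insert 5: appended to row 1. P = [[1, 5]].
Insert 2: 2 bumps 5 from row 1; 5 starts row 2. P = [[1, 2], [5]].
Insert 3: appended to row 1. P = [[1, 2, 3], [5]].
Insert 4: appended to row 1. P = [[1, 2, 3, 4], [5]].

So P = [[1, 2, 3, 4], [5]], Q = [[1, 2, 4, 5], [3]].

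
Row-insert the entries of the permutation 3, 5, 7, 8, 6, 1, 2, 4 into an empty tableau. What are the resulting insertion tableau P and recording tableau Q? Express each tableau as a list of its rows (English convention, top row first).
P = [[1, 2, 4, 8], [3, 5, 6], [7]], Q = [[1, 2, 3, 4], [5, 7, 8], [6]]

Insert each entry of the permutation into P by Schensted row insertion, recording in Q the position of each new cell.

After inserting 3: P = [[3]].
After inserting 5: P = [[3, 5]].
After inserting 7: P = [[3, 5, 7]].
After inserting 8: P = [[3, 5, 7, 8]].
After inserting 6: P = [[3, 5, 6, 8], [7]].
After inserting 1: P = [[1, 5, 6, 8], [3], [7]].
After inserting 2: P = [[1, 2, 6, 8], [3, 5], [7]].
After inserting 4: P = [[1, 2, 4, 8], [3, 5, 6], [7]].

So P = [[1, 2, 4, 8], [3, 5, 6], [7]], Q = [[1, 2, 3, 4], [5, 7, 8], [6]].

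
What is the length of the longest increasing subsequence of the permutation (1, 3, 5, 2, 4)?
3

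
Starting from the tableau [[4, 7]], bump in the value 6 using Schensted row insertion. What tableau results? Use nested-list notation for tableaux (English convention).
[[4, 6], [7]]

In row 1, 6 replaces 7 (the leftmost entry greater than 6); 7 is bumped to row 2. 7 starts a new row 2. The new tableau is [[4, 6], [7]].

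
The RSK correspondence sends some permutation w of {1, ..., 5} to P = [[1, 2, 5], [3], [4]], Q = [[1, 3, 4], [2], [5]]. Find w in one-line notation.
Reverse RSK: for i = n, n-1, ..., 1, locate i in Q, remove the corresponding corner cell from P, and reverse-bump its entry up through P; the value ejected from row 1 is w(i).

So w = 4 1 3 5 2.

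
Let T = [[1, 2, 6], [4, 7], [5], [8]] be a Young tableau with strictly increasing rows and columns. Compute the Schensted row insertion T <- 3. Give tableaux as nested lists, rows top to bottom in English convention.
In row 1, 3 replaces 6 (the leftmost entry greater than 3); 6 is bumped to row 2. In row 2, 6 replaces 7 (the leftmost entry greater than 6); 7 is bumped to row 3. 7 is appended to row 3. The new tableau is [[1, 2, 3], [4, 6], [5, 7], [8]].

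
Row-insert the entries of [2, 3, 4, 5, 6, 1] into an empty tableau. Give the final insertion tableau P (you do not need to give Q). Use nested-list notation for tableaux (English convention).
Insert 2: appended to row 1. P = [[2]].
Insert 3: appended to row 1. P = [[2, 3]].
Insert 4: appended to row 1. P = [[2, 3, 4]].
Insert 5: appended to row 1. P = [[2, 3, 4, 5]].
Insert 6: appended to row 1. P = [[2, 3, 4, 5, 6]].
Insert 1: 1 bumps 2 from row 1; 2 starts row 2. P = [[1, 3, 4, 5, 6], [2]].

So P = [[1, 3, 4, 5, 6], [2]].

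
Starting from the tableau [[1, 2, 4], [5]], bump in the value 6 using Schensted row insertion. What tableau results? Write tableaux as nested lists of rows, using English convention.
[[1, 2, 4, 6], [5]]

6 is larger than every entry of row 1, so it is appended to row 1. The new tableau is [[1, 2, 4, 6], [5]].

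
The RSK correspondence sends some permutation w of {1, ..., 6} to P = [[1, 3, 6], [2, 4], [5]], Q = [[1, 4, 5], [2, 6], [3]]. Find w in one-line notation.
5 2 1 4 6 3

Reverse the RSK construction: for i from n down to 1, find the cell of Q containing i, remove the entry at that cell from P, and reverse-bump it up through P; the value ejected from row 1 is w(i).

Step i=6: Q has 6 at row 2, column 2; remove 4 from row 2 of P and reverse-bump: 4 enters row 1 and ejects 3. So w(6) = 3. P is now [[1, 4, 6], [2], [5]].
Step i=5: Q has 5 at row 1, column 3; remove that cell from P, ejecting 6. So w(5) = 6. P is now [[1, 4], [2], [5]].
Step i=4: Q has 4 at row 1, column 2; remove that cell from P, ejecting 4. So w(4) = 4. P is now [[1], [2], [5]].
Step i=3: Q has 3 at row 3, column 1; remove 5 from row 3 of P and reverse-bump: 5 enters row 2 and ejects 2; 2 enters row 1 and ejects 1. So w(3) = 1. P is now [[2], [5]].
Step i=2: Q has 2 at row 2, column 1; remove 5 from row 2 of P and reverse-bump: 5 enters row 1 and ejects 2. So w(2) = 2. P is now [[5]].
Step i=1: Q has 1 at row 1, column 1; remove that cell from P, ejecting 5. So w(1) = 5. P is now [].

So w = 5 2 1 4 6 3.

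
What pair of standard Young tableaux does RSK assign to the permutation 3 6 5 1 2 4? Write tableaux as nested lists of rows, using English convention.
P = [[1, 2, 4], [3, 5], [6]], Q = [[1, 2, 6], [3, 5], [4]]

Insert each entry of the permutation into P by Schensted row insertion, recording in Q the position of each new cell.

Insert 3: appended to row 1. P = [[3]].
Insert 6: appended to row 1. P = [[3, 6]].
Insert 5: 5 bumps 6 from row 1; 6 starts row 2. P = [[3, 5], [6]].
Insert 1: 1 bumps 3 from row 1; 3 bumps 6 from row 2; 6 starts row 3. P = [[1, 5], [3], [6]].
Insert 2: 2 bumps 5 from row 1; 5 appends to row 2. P = [[1, 2], [3, 5], [6]].
Insert 4: appended to row 1. P = [[1, 2, 4], [3, 5], [6]].

So P = [[1, 2, 4], [3, 5], [6]], Q = [[1, 2, 6], [3, 5], [4]].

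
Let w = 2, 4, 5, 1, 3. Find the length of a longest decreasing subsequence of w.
2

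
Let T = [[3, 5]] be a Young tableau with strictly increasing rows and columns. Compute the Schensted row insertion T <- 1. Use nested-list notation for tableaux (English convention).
In row 1, 1 replaces 3 (the leftmost entry greater than 1); 3 is bumped to row 2. 3 starts a new row 2. The new tableau is [[1, 5], [3]].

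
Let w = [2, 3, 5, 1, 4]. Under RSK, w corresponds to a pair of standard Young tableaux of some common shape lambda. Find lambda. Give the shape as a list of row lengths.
[3, 2]

Row-insert each entry into an empty tableau.

After inserting 2: P = [[2]].
After inserting 3: P = [[2, 3]].
After inserting 5: P = [[2, 3, 5]].
After inserting 1: P = [[1, 3, 5], [2]].
After inserting 4: P = [[1, 3, 4], [2, 5]].

The final insertion tableau P = [[1, 3, 4], [2, 5]] has shape [3, 2].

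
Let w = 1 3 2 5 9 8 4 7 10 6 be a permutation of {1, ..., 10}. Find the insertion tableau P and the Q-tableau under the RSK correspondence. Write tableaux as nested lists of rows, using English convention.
P = [[1, 2, 4, 6, 10], [3, 5, 7], [8], [9]], Q = [[1, 2, 4, 5, 9], [3, 6, 8], [7], [10]]

Insert each entry of the permutation into P by Schensted row insertion, recording in Q the position of each new cell.

Insert 1: appended to row 1. P = [[1]], Q = [[1]].
Insert 3: appended to row 1. P = [[1, 3]], Q = [[1, 2]].
Insert 2: 2 bumps 3 from row 1; 3 starts row 2. P = [[1, 2], [3]], Q = [[1, 2], [3]].
Insert 5: appended to row 1. P = [[1, 2, 5], [3]], Q = [[1, 2, 4], [3]].
Insert 9: appended to row 1. P = [[1, 2, 5, 9], [3]], Q = [[1, 2, 4, 5], [3]].
Insert 8: 8 bumps 9 from row 1; 9 appends to row 2. P = [[1, 2, 5, 8], [3, 9]], Q = [[1, 2, 4, 5], [3, 6]].
Insert 4: 4 bumps 5 from row 1; 5 bumps 9 from row 2; 9 starts row 3. P = [[1, 2, 4, 8], [3, 5], [9]], Q = [[1, 2, 4, 5], [3, 6], [7]].
Insert 7: 7 bumps 8 from row 1; 8 appends to row 2. P = [[1, 2, 4, 7], [3, 5, 8], [9]], Q = [[1, 2, 4, 5], [3, 6, 8], [7]].
Insert 10: appended to row 1. P = [[1, 2, 4, 7, 10], [3, 5, 8], [9]], Q = [[1, 2, 4, 5, 9], [3, 6, 8], [7]].
Insert 6: 6 bumps 7 from row 1; 7 bumps 8 from row 2; 8 bumps 9 from row 3; 9 starts row 4. P = [[1, 2, 4, 6, 10], [3, 5, 7], [8], [9]], Q = [[1, 2, 4, 5, 9], [3, 6, 8], [7], [10]].

So P = [[1, 2, 4, 6, 10], [3, 5, 7], [8], [9]], Q = [[1, 2, 4, 5, 9], [3, 6, 8], [7], [10]].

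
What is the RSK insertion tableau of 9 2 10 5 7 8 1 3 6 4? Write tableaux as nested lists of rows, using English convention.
P = [[1, 3, 4, 8], [2, 5, 6], [7, 10], [9]]

Insert 9: appended to row 1. P = [[9]].
Insert 2: 2 bumps 9 from row 1; 9 starts row 2. P = [[2], [9]].
Insert 10: appended to row 1. P = [[2, 10], [9]].
Insert 5: 5 bumps 10 from row 1; 10 appends to row 2. P = [[2, 5], [9, 10]].
Insert 7: appended to row 1. P = [[2, 5, 7], [9, 10]].
Insert 8: appended to row 1. P = [[2, 5, 7, 8], [9, 10]].
Insert 1: 1 bumps 2 from row 1; 2 bumps 9 from row 2; 9 starts row 3. P = [[1, 5, 7, 8], [2, 10], [9]].
Insert 3: 3 bumps 5 from row 1; 5 bumps 10 from row 2; 10 appends to row 3. P = [[1, 3, 7, 8], [2, 5], [9, 10]].
Insert 6: 6 bumps 7 from row 1; 7 appends to row 2. P = [[1, 3, 6, 8], [2, 5, 7], [9, 10]].
Insert 4: 4 bumps 6 from row 1; 6 bumps 7 from row 2; 7 bumps 9 from row 3; 9 starts row 4. P = [[1, 3, 4, 8], [2, 5, 6], [7, 10], [9]].

So P = [[1, 3, 4, 8], [2, 5, 6], [7, 10], [9]].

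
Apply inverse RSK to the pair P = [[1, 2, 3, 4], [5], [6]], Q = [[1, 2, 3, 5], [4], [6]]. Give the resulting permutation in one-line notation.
1 2 6 3 5 4

Reverse the RSK construction: for i from n down to 1, find the cell of Q containing i, remove the entry at that cell from P, and reverse-bump it up through P; the value ejected from row 1 is w(i).

Step i=6: Q has 6 at row 3, column 1; remove 6 from row 3 of P and reverse-bump: 6 enters row 2 and ejects 5; 5 enters row 1 and ejects 4. So w(6) = 4. P is now [[1, 2, 3, 5], [6]].
Step i=5: Q has 5 at row 1, column 4; remove that cell from P, ejecting 5. So w(5) = 5. P is now [[1, 2, 3], [6]].
Step i=4: Q has 4 at row 2, column 1; remove 6 from row 2 of P and reverse-bump: 6 enters row 1 and ejects 3. So w(4) = 3. P is now [[1, 2, 6]].
Step i=3: Q has 3 at row 1, column 3; remove that cell from P, ejecting 6. So w(3) = 6. P is now [[1, 2]].
Step i=2: Q has 2 at row 1, column 2; remove that cell from P, ejecting 2. So w(2) = 2. P is now [[1]].
Step i=1: Q has 1 at row 1, column 1; remove that cell from P, ejecting 1. So w(1) = 1. P is now [].

So w = 1 2 6 3 5 4.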